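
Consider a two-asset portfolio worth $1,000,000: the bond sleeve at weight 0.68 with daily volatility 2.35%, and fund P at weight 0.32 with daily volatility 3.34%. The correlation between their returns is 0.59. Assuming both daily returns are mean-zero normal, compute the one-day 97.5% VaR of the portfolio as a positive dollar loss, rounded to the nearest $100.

$46,800

σ_p² = 0.68²·2.35² + 0.32²·3.34² + 2·0.59·0.68·0.32·2.35·3.34 = 5.7113 (%²).
σ_p = √5.7113 = 2.390%.
At 97.5%, z = 1.960.
VaR = 1.960 × 2.390% = 4.684%; on $1,000,000 that is $46,840.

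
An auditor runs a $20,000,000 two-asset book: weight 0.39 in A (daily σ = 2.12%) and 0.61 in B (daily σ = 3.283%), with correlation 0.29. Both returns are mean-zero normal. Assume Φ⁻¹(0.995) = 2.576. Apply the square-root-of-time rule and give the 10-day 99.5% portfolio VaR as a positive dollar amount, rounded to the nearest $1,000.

$3,874,000

σ_p = √(0.39²·2.12² + 0.61²·3.283² + 2·0.29·0.39·0.61·2.12·3.283) = 2.378%.
σ_{10d} = 2.378% × √10 = 7.520%.
VaR = 2.576 × 7.520% = 19.372%; on $20,000,000 that is $3,874,400.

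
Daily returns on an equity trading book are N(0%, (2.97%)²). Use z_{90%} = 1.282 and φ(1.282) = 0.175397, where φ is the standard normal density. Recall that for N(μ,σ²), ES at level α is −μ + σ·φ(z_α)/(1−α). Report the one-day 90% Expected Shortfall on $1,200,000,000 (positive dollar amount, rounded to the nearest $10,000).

$62,510,000

Tail multiplier: φ(z)/(1−α) = 0.175397 / 0.1 = 1.754.
ES = 2.97% × 1.754 = 5.209%.
On $1,200,000,000: 0.05209 × $1,200,000,000 = $62,508,000.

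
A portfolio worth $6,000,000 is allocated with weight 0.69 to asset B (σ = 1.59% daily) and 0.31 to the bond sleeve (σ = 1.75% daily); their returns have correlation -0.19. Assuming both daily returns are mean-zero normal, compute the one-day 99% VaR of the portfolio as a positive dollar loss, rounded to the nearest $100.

$157,400

σ_p² = 0.69²·1.59² + 0.31²·1.75² + 2·-0.19·0.69·0.31·1.59·1.75 = 1.2718 (%²).
σ_p = √1.2718 = 1.128%.
At 99%, z = 2.326.
VaR = 2.326 × 1.128% = 2.624%; on $6,000,000 that is $157,440.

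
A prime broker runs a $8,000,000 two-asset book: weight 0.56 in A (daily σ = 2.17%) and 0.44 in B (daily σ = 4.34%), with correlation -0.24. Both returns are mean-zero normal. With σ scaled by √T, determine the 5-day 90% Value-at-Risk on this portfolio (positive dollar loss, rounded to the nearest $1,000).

σ_p = √(0.56²·2.17² + 0.44²·4.34² + 2·-0.24·0.56·0.44·2.17·4.34) = 2.002%.
σ_{5d} = 2.002% × √5 = 4.477%.
z(90%) = 1.282.
VaR = 1.282 × 4.477% = 5.740%; on $8,000,000 that is $459,200.

$459,000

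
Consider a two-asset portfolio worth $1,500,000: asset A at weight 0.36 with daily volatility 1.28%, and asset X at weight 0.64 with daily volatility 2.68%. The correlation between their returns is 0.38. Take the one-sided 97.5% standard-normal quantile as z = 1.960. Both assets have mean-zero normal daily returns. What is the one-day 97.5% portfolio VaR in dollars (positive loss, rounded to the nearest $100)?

$57,000

σ_p² = 0.36²·1.28² + 0.64²·2.68² + 2·0.38·0.36·0.64·1.28·2.68 = 3.7549 (%²).
σ_p = √3.7549 = 1.938%.
VaR = 1.960 × 1.938% = 3.798%; on $1,500,000 that is $56,970.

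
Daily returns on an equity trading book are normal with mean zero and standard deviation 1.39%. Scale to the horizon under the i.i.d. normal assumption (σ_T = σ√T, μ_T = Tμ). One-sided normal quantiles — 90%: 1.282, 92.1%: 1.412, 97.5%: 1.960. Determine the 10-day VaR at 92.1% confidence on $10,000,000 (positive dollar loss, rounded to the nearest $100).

$620,700

σ_{10d} = 1.39% × √10 = 4.396%.
VaR = 1.412 × 4.396% = 6.207%.
On $10,000,000: 0.06207 × $10,000,000 = $620,700.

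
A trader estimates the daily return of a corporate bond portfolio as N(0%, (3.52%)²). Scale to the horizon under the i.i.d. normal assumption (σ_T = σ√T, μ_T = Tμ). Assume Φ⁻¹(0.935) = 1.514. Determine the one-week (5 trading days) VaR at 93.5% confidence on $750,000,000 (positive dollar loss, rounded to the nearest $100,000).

σ_{5d} = 3.52% × √5 = 7.871%.
VaR = 1.514 × 7.871% = 11.917%.
On $750,000,000: 0.11917 × $750,000,000 = $89,377,500.

$89,400,000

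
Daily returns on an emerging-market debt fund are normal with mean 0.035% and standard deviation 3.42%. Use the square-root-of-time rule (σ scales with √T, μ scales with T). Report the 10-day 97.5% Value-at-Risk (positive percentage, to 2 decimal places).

20.85%

At 97.5%, z = 1.960.
σ_{10d} = 3.42% × √10 = 10.815%; μ_{10d} = 10 × 0.035% = 0.350%.
VaR = −(0.350%) + 1.960 × 10.815% = 20.847%.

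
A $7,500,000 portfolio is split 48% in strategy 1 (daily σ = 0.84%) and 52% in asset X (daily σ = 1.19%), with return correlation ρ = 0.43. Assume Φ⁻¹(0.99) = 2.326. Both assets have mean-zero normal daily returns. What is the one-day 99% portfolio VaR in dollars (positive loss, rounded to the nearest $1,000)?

σ_p² = 0.48²·0.84² + 0.52²·1.19² + 2·0.43·0.48·0.52·0.84·1.19 = 0.7601 (%²).
σ_p = √0.7601 = 0.872%.
VaR = 2.326 × 0.872% = 2.028%; on $7,500,000 that is $152,100.

$152,000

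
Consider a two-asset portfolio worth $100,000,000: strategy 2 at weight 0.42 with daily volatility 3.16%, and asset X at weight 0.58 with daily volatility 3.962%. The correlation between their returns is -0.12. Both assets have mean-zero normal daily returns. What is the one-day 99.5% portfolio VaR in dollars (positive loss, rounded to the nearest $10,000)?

$6,470,000

σ_p² = 0.42²·3.16² + 0.58²·3.962² + 2·-0.12·0.42·0.58·3.16·3.962 = 6.3101 (%²).
σ_p = √6.3101 = 2.512%.
At 99.5%, z = 2.576.
VaR = 2.576 × 2.512% = 6.471%; on $100,000,000 that is $6,471,000.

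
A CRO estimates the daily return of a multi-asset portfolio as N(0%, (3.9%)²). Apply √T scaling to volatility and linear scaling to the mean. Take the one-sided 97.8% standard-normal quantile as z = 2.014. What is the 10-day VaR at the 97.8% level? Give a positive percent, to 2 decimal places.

σ_{10d} = 3.9% × √10 = 12.333%.
VaR = 2.014 × 12.333% = 24.839%.

24.84%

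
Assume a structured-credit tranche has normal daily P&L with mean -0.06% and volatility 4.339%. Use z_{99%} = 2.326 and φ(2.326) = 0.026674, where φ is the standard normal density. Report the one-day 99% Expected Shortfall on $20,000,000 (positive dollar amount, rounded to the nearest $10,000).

$2,330,000

Tail multiplier: φ(z)/(1−α) = 0.026674 / 0.01 = 2.667.
ES = −(-0.06%) + 4.339% × 2.667 = 11.632%.
On $20,000,000: 0.11632 × $20,000,000 = $2,326,400.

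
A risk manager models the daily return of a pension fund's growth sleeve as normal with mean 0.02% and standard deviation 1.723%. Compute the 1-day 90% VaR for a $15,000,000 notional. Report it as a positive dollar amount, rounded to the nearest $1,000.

At 90% one-sided, z = 1.282.
VaR = −μ + z·σ = −(0.02%) + 1.282 × 1.723% = 2.189%.
On $15,000,000: 0.02189 × $15,000,000 = $328,350.

$328,000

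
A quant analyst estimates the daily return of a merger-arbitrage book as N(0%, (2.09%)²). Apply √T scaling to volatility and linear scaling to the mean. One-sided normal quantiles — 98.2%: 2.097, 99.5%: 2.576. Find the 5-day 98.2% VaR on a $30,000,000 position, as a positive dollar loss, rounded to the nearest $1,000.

$2,940,000

σ_{5d} = 2.09% × √5 = 4.673%.
VaR = 2.097 × 4.673% = 9.799%.
On $30,000,000: 0.09799 × $30,000,000 = $2,939,700.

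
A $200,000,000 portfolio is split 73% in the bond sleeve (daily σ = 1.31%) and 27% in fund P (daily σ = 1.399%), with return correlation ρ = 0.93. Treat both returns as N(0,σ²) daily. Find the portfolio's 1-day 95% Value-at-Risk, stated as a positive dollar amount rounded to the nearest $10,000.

$4,330,000

σ_p² = 0.73²·1.31² + 0.27²·1.399² + 2·0.93·0.73·0.27·1.31·1.399 = 1.7291 (%²).
σ_p = √1.7291 = 1.315%.
At 95%, z = 1.645.
VaR = 1.645 × 1.315% = 2.163%; on $200,000,000 that is $4,326,000.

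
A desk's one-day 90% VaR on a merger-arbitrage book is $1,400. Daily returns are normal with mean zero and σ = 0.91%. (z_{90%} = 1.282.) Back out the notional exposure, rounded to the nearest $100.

VaR as a fraction of value: z·σ = 1.282 × 0.91% = 1.16662%.
Position = $1,400 / 0.0116662 = $120,005.

$120,000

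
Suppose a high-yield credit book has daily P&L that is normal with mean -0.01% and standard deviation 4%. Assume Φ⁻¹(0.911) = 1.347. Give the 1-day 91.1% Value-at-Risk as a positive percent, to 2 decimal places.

VaR = −μ + z·σ = −(-0.01%) + 1.347 × 4% = 5.398%.

5.40%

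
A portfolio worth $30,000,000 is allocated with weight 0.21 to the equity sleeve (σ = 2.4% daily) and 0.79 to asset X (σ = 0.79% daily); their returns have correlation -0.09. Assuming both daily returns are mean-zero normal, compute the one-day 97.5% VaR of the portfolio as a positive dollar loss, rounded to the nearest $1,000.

σ_p² = 0.21²·2.4² + 0.79²·0.79² + 2·-0.09·0.21·0.79·2.4·0.79 = 0.5869 (%²).
σ_p = √0.5869 = 0.766%.
At 97.5%, z = 1.960.
VaR = 1.960 × 0.766% = 1.501%; on $30,000,000 that is $450,300.

$450,000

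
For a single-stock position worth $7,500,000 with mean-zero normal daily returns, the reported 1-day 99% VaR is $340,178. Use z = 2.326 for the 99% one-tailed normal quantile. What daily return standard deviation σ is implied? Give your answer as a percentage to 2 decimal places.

1.95%

VaR as a fraction: $340,178 / $7,500,000 = 4.536%.
σ = VaR / z = 4.536% / 2.326 = 1.950%.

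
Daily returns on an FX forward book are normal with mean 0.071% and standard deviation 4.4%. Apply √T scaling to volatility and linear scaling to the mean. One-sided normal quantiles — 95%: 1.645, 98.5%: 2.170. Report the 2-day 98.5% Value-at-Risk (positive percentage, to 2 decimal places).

σ_{2d} = 4.4% × √2 = 6.223%; μ_{2d} = 2 × 0.071% = 0.142%.
VaR = −(0.142%) + 2.170 × 6.223% = 13.362%.

13.36%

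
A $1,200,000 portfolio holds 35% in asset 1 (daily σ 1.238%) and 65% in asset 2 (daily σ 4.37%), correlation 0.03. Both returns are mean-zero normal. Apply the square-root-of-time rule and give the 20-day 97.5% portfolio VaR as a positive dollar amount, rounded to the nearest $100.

$303,600

σ_p = √(0.35²·1.238² + 0.65²·4.37² + 2·0.03·0.35·0.65·1.238·4.37) = 2.886%.
σ_{20d} = 2.886% × √20 = 12.907%.
z(97.5%) = 1.960.
VaR = 1.960 × 12.907% = 25.298%; on $1,200,000 that is $303,576.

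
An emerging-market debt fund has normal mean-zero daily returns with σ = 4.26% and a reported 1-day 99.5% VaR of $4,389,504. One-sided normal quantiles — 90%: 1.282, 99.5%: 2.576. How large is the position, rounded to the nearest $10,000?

VaR as a fraction of value: z·σ = 2.576 × 4.26% = 10.9738%.
Position = $4,389,504 / 0.109738 = $40,000,000.

$40,000,000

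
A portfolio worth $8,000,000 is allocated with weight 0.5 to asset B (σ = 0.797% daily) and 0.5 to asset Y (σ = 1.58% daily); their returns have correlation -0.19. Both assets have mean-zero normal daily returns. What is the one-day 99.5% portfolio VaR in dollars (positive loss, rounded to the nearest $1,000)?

σ_p² = 0.5²·0.797² + 0.5²·1.58² + 2·-0.19·0.5·0.5·0.797·1.58 = 0.6633 (%²).
σ_p = √0.6633 = 0.814%.
At 99.5%, z = 2.576.
VaR = 2.576 × 0.814% = 2.097%; on $8,000,000 that is $167,760.

$168,000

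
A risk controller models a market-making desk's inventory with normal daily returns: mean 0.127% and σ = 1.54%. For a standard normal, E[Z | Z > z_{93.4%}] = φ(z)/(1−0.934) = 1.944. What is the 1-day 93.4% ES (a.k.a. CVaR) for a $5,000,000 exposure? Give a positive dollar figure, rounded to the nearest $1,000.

ES = −(0.127%) + 1.54% × 1.944 = 2.867%.
On $5,000,000: 0.02867 × $5,000,000 = $143,350.

$143,000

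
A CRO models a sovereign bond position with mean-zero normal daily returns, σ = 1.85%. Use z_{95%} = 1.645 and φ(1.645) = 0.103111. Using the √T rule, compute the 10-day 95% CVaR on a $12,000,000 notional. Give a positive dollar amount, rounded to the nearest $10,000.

σ_{10d} = 1.85% × √10 = 5.850%.
ES multiplier = φ(z)/(1−α) = 0.103111/0.05 = 2.062.
ES = 5.850% × 2.062 = 12.063%; on $12,000,000: $1,447,560.

$1,450,000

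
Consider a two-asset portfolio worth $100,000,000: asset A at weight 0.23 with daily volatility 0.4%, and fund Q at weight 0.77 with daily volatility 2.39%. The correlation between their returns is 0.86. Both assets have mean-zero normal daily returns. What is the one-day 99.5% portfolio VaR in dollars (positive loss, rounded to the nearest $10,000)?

σ_p² = 0.23²·0.4² + 0.77²·2.39² + 2·0.86·0.23·0.77·0.4·2.39 = 3.6864 (%²).
σ_p = √3.6864 = 1.920%.
At 99.5%, z = 2.576.
VaR = 2.576 × 1.920% = 4.946%; on $100,000,000 that is $4,946,000.

$4,950,000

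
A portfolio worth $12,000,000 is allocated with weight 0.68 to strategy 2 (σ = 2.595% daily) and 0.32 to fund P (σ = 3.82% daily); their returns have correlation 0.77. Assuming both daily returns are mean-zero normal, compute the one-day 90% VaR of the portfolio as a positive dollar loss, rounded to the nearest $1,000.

$433,000

σ_p² = 0.68²·2.595² + 0.32²·3.82² + 2·0.77·0.68·0.32·2.595·3.82 = 7.9299 (%²).
σ_p = √7.9299 = 2.816%.
At 90%, z = 1.282.
VaR = 1.282 × 2.816% = 3.610%; on $12,000,000 that is $433,200.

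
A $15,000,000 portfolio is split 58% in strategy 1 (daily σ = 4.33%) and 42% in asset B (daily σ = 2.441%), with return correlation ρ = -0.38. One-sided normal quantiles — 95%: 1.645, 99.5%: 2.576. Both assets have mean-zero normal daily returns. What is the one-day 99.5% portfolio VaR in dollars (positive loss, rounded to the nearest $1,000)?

σ_p² = 0.58²·4.33² + 0.42²·2.441² + 2·-0.38·0.58·0.42·4.33·2.441 = 5.4014 (%²).
σ_p = √5.4014 = 2.324%.
VaR = 2.576 × 2.324% = 5.987%; on $15,000,000 that is $898,050.

$898,000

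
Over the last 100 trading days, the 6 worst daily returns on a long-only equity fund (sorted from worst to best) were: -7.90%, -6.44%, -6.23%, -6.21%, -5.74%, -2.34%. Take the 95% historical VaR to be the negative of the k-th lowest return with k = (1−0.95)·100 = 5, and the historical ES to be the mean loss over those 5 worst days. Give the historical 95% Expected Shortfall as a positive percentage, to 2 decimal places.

6.50%

The 5 worst returns sum to -32.52%.
ES = −(-32.52%) / 5 = 6.504% ≈ 6.50%.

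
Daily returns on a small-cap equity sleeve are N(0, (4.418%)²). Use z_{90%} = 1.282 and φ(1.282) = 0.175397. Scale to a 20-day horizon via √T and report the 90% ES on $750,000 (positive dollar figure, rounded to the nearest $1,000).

$260,000

σ_{20d} = 4.418% × √20 = 19.758%.
ES multiplier = φ(z)/(1−α) = 0.175397/0.1 = 1.754.
ES = 19.758% × 1.754 = 34.656%; on $750,000: $259,920.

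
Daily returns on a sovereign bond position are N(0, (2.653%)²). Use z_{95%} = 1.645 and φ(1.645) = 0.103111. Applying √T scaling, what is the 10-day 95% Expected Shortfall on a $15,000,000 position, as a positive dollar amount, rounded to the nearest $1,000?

$2,595,000

σ_{10d} = 2.653% × √10 = 8.390%.
ES multiplier = φ(z)/(1−α) = 0.103111/0.05 = 2.062.
ES = 8.390% × 2.062 = 17.300%; on $15,000,000: $2,595,000.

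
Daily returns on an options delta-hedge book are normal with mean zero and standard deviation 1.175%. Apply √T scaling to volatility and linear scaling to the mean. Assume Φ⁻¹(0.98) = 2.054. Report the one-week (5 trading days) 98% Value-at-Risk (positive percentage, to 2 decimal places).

5.40%

σ_{5d} = 1.175% × √5 = 2.627%.
VaR = 2.054 × 2.627% = 5.396%.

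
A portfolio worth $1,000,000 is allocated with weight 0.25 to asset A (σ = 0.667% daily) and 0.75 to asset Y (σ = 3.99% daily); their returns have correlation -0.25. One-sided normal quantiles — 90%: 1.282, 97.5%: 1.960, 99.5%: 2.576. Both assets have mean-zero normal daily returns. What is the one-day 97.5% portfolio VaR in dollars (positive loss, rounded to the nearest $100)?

σ_p² = 0.25²·0.667² + 0.75²·3.99² + 2·-0.25·0.25·0.75·0.667·3.99 = 8.7334 (%²).
σ_p = √8.7334 = 2.955%.
VaR = 1.960 × 2.955% = 5.792%; on $1,000,000 that is $57,920.

$57,900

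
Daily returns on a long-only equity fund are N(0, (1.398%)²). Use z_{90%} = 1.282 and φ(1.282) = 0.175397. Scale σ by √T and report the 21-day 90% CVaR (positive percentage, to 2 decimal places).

11.24%

σ_{21d} = 1.398% × √21 = 6.406%.
ES multiplier = φ(z)/(1−α) = 0.175397/0.1 = 1.754.
ES = 6.406% × 1.754 = 11.236%.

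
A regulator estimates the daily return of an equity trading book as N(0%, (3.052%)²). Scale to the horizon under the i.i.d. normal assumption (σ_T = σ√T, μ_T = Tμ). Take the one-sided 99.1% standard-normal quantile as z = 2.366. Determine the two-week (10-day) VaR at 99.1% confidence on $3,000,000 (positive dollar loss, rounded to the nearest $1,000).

$685,000

σ_{10d} = 3.052% × √10 = 9.651%.
VaR = 2.366 × 9.651% = 22.834%.
On $3,000,000: 0.22834 × $3,000,000 = $685,020.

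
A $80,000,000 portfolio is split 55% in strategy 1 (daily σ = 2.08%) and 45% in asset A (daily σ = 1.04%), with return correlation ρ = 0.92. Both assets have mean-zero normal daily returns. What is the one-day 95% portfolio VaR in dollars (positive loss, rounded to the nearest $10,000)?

σ_p² = 0.55²·2.08² + 0.45²·1.04² + 2·0.92·0.55·0.45·2.08·1.04 = 2.5129 (%²).
σ_p = √2.5129 = 1.585%.
At 95%, z = 1.645.
VaR = 1.645 × 1.585% = 2.607%; on $80,000,000 that is $2,085,600.

$2,090,000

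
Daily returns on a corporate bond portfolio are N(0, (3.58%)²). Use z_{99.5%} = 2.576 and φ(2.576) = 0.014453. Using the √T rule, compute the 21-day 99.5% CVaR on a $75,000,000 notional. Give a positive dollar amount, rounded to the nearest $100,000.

σ_{21d} = 3.58% × √21 = 16.406%.
ES multiplier = φ(z)/(1−α) = 0.014453/0.005 = 2.891.
ES = 16.406% × 2.891 = 47.430%; on $75,000,000: $35,572,500.

$35,600,000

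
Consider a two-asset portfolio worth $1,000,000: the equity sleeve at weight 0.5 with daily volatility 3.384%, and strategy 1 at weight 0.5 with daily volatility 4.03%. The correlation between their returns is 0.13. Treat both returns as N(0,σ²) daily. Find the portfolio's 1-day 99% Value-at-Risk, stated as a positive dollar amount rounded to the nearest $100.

$65,000

σ_p² = 0.5²·3.384² + 0.5²·4.03² + 2·0.13·0.5·0.5·3.384·4.03 = 7.8095 (%²).
σ_p = √7.8095 = 2.795%.
At 99%, z = 2.326.
VaR = 2.326 × 2.795% = 6.501%; on $1,000,000 that is $65,010.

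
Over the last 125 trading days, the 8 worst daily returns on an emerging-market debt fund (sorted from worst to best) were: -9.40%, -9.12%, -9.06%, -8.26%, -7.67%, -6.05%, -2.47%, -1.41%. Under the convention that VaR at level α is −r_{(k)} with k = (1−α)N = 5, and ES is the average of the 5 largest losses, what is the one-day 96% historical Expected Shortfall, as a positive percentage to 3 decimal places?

The 5 worst returns sum to -43.51%.
ES = −(-43.51%) / 5 = 8.702%.

8.702%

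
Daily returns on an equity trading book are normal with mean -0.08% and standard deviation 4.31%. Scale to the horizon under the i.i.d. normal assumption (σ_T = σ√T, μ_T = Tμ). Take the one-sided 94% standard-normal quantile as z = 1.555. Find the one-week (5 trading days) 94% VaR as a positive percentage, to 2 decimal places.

σ_{5d} = 4.31% × √5 = 9.637%; μ_{5d} = 5 × -0.08% = -0.400%.
VaR = −(-0.400%) + 1.555 × 9.637% = 15.386%.

15.39%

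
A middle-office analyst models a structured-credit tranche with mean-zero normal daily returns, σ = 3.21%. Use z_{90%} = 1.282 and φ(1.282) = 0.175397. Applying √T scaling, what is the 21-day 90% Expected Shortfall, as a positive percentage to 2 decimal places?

σ_{21d} = 3.21% × √21 = 14.710%.
ES multiplier = φ(z)/(1−α) = 0.175397/0.1 = 1.754.
ES = 14.710% × 1.754 = 25.801%.

25.80%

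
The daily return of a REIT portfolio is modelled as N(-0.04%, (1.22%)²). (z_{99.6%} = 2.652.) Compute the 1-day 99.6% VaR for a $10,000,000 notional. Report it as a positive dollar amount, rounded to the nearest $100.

VaR = −μ + z·σ = −(-0.04%) + 2.652 × 1.22% = 3.275%.
On $10,000,000: 0.03275 × $10,000,000 = $327,500.

$327,500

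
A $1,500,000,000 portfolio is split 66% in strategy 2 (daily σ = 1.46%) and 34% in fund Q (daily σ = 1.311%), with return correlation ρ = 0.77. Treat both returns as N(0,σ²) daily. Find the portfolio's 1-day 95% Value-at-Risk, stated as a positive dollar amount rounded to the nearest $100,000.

$33,000,000

σ_p² = 0.66²·1.46² + 0.34²·1.311² + 2·0.77·0.66·0.34·1.46·1.311 = 1.7887 (%²).
σ_p = √1.7887 = 1.337%.
At 95%, z = 1.645.
VaR = 1.645 × 1.337% = 2.199%; on $1,500,000,000 that is $32,985,000.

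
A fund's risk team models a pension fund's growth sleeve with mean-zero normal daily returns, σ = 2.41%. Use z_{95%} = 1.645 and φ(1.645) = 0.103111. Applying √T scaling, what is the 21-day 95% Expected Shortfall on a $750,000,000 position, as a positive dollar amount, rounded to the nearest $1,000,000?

σ_{21d} = 2.41% × √21 = 11.044%.
ES multiplier = φ(z)/(1−α) = 0.103111/0.05 = 2.062.
ES = 11.044% × 2.062 = 22.773%; on $750,000,000: $170,797,500.

$171,000,000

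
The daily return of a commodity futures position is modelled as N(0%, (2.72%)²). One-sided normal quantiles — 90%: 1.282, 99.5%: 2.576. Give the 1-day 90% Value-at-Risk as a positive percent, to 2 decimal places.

VaR = z·σ = 1.282 × 2.72% = 3.487%.

3.49%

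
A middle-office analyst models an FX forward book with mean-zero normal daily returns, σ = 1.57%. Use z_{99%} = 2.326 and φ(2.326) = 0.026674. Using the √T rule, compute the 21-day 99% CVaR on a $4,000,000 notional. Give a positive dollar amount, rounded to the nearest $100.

σ_{21d} = 1.57% × √21 = 7.195%.
ES multiplier = φ(z)/(1−α) = 0.026674/0.01 = 2.667.
ES = 7.195% × 2.667 = 19.189%; on $4,000,000: $767,560.

$767,600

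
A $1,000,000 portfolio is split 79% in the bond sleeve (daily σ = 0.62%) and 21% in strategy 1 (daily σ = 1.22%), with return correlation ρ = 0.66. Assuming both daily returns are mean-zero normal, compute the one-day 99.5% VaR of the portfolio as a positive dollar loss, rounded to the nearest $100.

$17,700

σ_p² = 0.79²·0.62² + 0.21²·1.22² + 2·0.66·0.79·0.21·0.62·1.22 = 0.4712 (%²).
σ_p = √0.4712 = 0.686%.
At 99.5%, z = 2.576.
VaR = 2.576 × 0.686% = 1.767%; on $1,000,000 that is $17,670.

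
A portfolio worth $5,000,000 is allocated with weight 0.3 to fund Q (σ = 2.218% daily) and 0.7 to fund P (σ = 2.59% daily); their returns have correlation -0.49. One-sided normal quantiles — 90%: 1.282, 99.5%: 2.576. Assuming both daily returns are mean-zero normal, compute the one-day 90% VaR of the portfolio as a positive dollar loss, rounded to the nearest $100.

$102,300

σ_p² = 0.3²·2.218² + 0.7²·2.59² + 2·-0.49·0.3·0.7·2.218·2.59 = 2.5475 (%²).
σ_p = √2.5475 = 1.596%.
VaR = 1.282 × 1.596% = 2.046%; on $5,000,000 that is $102,300.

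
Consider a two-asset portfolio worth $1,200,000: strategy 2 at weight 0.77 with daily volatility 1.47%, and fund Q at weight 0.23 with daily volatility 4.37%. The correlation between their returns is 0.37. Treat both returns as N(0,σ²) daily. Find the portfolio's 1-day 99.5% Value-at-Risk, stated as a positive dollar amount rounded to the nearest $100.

$54,700

σ_p² = 0.77²·1.47² + 0.23²·4.37² + 2·0.37·0.77·0.23·1.47·4.37 = 3.1333 (%²).
σ_p = √3.1333 = 1.770%.
At 99.5%, z = 2.576.
VaR = 2.576 × 1.770% = 4.560%; on $1,200,000 that is $54,720.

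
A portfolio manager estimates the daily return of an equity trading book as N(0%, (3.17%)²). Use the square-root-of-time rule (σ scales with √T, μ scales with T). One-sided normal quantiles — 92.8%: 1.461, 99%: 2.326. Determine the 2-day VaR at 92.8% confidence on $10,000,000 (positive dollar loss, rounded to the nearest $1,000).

σ_{2d} = 3.17% × √2 = 4.483%.
VaR = 1.461 × 4.483% = 6.550%.
On $10,000,000: 0.06550 × $10,000,000 = $655,000.

$655,000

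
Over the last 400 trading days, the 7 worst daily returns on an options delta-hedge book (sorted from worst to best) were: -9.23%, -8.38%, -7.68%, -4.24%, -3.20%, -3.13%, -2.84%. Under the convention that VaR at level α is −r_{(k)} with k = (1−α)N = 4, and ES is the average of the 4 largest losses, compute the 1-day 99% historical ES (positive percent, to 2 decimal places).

The 4 worst returns sum to -29.53%.
ES = −(-29.53%) / 4 = 7.3825% ≈ 7.38%.

7.38%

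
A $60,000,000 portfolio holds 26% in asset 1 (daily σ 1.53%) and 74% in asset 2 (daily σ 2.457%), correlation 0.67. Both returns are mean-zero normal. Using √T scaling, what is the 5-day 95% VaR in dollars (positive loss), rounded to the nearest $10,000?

$4,650,000

σ_p = √(0.26²·1.53² + 0.74²·2.457² + 2·0.67·0.26·0.74·1.53·2.457) = 2.106%.
σ_{5d} = 2.106% × √5 = 4.709%.
z(95%) = 1.645.
VaR = 1.645 × 4.709% = 7.746%; on $60,000,000 that is $4,647,600.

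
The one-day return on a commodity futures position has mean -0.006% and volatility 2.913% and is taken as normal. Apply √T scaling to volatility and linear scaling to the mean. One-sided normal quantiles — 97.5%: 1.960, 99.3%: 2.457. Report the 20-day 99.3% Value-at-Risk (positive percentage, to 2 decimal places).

32.13%

σ_{20d} = 2.913% × √20 = 13.027%; μ_{20d} = 20 × -0.006% = -0.120%.
VaR = −(-0.120%) + 2.457 × 13.027% = 32.127%.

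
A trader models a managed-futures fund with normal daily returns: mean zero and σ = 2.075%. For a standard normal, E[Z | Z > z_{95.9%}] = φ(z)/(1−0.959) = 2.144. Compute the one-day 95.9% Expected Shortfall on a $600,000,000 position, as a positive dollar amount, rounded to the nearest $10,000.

ES = 2.075% × 2.144 = 4.449%.
On $600,000,000: 0.04449 × $600,000,000 = $26,694,000.

$26,690,000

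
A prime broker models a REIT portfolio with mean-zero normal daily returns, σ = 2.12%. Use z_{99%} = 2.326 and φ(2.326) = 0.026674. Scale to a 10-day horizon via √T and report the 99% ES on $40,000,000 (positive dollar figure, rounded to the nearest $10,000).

$7,150,000

σ_{10d} = 2.12% × √10 = 6.704%.
ES multiplier = φ(z)/(1−α) = 0.026674/0.01 = 2.667.
ES = 6.704% × 2.667 = 17.880%; on $40,000,000: $7,152,000.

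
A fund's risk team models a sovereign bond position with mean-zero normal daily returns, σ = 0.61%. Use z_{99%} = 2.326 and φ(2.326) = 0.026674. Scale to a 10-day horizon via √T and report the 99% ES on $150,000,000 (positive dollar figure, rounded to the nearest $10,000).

$7,720,000

σ_{10d} = 0.61% × √10 = 1.929%.
ES multiplier = φ(z)/(1−α) = 0.026674/0.01 = 2.667.
ES = 1.929% × 2.667 = 5.145%; on $150,000,000: $7,717,500.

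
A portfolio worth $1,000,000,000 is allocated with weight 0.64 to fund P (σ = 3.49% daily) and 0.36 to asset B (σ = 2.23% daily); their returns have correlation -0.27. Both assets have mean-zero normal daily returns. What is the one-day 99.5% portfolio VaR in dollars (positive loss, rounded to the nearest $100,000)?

σ_p² = 0.64²·3.49² + 0.36²·2.23² + 2·-0.27·0.64·0.36·3.49·2.23 = 4.6652 (%²).
σ_p = √4.6652 = 2.160%.
At 99.5%, z = 2.576.
VaR = 2.576 × 2.160% = 5.564%; on $1,000,000,000 that is $55,640,000.

$55,600,000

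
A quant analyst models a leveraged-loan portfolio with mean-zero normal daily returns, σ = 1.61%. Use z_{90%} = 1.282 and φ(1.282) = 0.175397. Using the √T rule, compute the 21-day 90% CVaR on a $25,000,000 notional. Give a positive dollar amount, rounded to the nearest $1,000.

σ_{21d} = 1.61% × √21 = 7.378%.
ES multiplier = φ(z)/(1−α) = 0.175397/0.1 = 1.754.
ES = 7.378% × 1.754 = 12.941%; on $25,000,000: $3,235,250.

$3,235,000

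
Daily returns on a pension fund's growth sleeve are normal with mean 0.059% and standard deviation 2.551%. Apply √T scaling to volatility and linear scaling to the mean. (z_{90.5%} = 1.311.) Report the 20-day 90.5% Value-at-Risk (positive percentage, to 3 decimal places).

σ_{20d} = 2.551% × √20 = 11.408%; μ_{20d} = 20 × 0.059% = 1.180%.
VaR = −(1.180%) + 1.311 × 11.408% = 13.776%.

13.776%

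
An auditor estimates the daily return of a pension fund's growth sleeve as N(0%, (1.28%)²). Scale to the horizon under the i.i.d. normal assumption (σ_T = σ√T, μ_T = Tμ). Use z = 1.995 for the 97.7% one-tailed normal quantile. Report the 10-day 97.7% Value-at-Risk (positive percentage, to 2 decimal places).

8.08%

σ_{10d} = 1.28% × √10 = 4.048%.
VaR = 1.995 × 4.048% = 8.076%.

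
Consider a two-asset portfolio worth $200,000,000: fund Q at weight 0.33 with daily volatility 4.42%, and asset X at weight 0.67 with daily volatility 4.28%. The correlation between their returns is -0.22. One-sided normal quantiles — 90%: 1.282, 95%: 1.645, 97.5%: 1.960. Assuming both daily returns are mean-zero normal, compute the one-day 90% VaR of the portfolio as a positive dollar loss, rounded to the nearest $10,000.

$7,480,000

σ_p² = 0.33²·4.42² + 0.67²·4.28² + 2·-0.22·0.33·0.67·4.42·4.28 = 8.5103 (%²).
σ_p = √8.5103 = 2.917%.
VaR = 1.282 × 2.917% = 3.740%; on $200,000,000 that is $7,480,000.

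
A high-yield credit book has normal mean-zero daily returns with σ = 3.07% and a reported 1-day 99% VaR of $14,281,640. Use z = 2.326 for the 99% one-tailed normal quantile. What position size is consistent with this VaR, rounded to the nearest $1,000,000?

VaR as a fraction of value: z·σ = 2.326 × 3.07% = 7.14082%.
Position = $14,281,640 / 0.0714082 = $200,000,000.

$200,000,000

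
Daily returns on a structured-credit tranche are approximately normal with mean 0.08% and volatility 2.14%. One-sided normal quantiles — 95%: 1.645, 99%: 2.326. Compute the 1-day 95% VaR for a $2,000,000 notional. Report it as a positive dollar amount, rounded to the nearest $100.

$68,800

VaR = −μ + z·σ = −(0.08%) + 1.645 × 2.14% = 3.440%.
On $2,000,000: 0.03440 × $2,000,000 = $68,800.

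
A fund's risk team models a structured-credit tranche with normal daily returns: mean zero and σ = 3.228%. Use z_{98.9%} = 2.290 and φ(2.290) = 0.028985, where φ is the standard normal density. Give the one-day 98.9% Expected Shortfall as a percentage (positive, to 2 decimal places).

Tail multiplier: φ(z)/(1−α) = 0.028985 / 0.011 = 2.635.
ES = 3.228% × 2.635 = 8.506%.

8.51%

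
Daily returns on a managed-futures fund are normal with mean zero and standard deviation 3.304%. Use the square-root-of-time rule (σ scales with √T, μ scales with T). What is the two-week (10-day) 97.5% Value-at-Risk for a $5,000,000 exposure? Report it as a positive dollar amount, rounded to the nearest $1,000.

At 97.5%, z = 1.960.
σ_{10d} = 3.304% × √10 = 10.448%.
VaR = 1.960 × 10.448% = 20.478%.
On $5,000,000: 0.20478 × $5,000,000 = $1,023,900.

$1,024,000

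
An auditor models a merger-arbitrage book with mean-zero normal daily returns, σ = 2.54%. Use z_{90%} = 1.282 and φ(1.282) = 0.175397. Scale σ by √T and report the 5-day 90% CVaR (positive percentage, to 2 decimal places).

9.96%

σ_{5d} = 2.54% × √5 = 5.680%.
ES multiplier = φ(z)/(1−α) = 0.175397/0.1 = 1.754.
ES = 5.680% × 1.754 = 9.963%.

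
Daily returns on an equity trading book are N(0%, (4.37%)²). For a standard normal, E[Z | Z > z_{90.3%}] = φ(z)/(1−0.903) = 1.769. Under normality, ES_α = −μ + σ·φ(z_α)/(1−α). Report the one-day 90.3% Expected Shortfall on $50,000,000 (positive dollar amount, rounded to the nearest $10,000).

ES = 4.37% × 1.769 = 7.731%.
On $50,000,000: 0.07731 × $50,000,000 = $3,865,500.

$3,870,000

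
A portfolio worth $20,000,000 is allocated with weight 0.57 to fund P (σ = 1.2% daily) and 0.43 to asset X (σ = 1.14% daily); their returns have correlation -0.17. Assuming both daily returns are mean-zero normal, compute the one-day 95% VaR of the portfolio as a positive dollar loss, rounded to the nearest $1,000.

$254,000

σ_p² = 0.57²·1.2² + 0.43²·1.14² + 2·-0.17·0.57·0.43·1.2·1.14 = 0.5942 (%²).
σ_p = √0.5942 = 0.771%.
At 95%, z = 1.645.
VaR = 1.645 × 0.771% = 1.268%; on $20,000,000 that is $253,600.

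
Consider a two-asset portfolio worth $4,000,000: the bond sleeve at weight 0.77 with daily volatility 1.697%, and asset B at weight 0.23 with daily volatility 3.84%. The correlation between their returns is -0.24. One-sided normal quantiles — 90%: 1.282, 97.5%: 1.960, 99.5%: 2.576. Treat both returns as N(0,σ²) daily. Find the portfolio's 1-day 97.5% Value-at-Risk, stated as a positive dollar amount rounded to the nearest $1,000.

$109,000

σ_p² = 0.77²·1.697² + 0.23²·3.84² + 2·-0.24·0.77·0.23·1.697·3.84 = 1.9335 (%²).
σ_p = √1.9335 = 1.391%.
VaR = 1.960 × 1.391% = 2.726%; on $4,000,000 that is $109,040.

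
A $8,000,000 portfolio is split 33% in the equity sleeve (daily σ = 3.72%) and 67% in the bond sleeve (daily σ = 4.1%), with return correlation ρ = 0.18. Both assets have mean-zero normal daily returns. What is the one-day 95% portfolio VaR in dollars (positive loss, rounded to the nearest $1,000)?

$422,000

σ_p² = 0.33²·3.72² + 0.67²·4.1² + 2·0.18·0.33·0.67·3.72·4.1 = 10.2670 (%²).
σ_p = √10.2670 = 3.204%.
At 95%, z = 1.645.
VaR = 1.645 × 3.204% = 5.271%; on $8,000,000 that is $421,680.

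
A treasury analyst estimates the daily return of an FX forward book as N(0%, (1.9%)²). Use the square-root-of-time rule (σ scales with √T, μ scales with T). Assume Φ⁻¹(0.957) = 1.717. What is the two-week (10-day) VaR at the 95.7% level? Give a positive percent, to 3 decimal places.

10.316%

σ_{10d} = 1.9% × √10 = 6.008%.
VaR = 1.717 × 6.008% = 10.316%.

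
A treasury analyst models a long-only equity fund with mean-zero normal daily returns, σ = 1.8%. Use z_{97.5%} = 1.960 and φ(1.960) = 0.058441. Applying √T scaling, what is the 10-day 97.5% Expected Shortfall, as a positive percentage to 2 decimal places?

σ_{10d} = 1.8% × √10 = 5.692%.
ES multiplier = φ(z)/(1−α) = 0.058441/0.025 = 2.338.
ES = 5.692% × 2.338 = 13.308%.

13.31%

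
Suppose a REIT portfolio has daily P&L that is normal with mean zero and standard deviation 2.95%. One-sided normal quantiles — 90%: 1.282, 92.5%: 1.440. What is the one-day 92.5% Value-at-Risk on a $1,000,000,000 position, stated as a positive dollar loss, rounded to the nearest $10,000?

$42,480,000

VaR = z·σ = 1.440 × 2.95% = 4.248%.
On $1,000,000,000: 0.04248 × $1,000,000,000 = $42,480,000.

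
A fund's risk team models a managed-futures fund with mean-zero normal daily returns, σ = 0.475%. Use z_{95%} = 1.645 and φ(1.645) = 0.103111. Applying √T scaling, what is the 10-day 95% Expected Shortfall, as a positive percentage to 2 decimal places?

3.10%

σ_{10d} = 0.475% × √10 = 1.502%.
ES multiplier = φ(z)/(1−α) = 0.103111/0.05 = 2.062.
ES = 1.502% × 2.062 = 3.097%.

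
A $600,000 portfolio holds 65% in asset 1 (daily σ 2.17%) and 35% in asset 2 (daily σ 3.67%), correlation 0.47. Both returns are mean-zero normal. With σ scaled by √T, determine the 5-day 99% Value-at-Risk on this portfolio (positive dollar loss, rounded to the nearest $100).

σ_p = √(0.65²·2.17² + 0.35²·3.67² + 2·0.47·0.65·0.35·2.17·3.67) = 2.311%.
σ_{5d} = 2.311% × √5 = 5.168%.
z(99%) = 2.326.
VaR = 2.326 × 5.168% = 12.021%; on $600,000 that is $72,126.

$72,100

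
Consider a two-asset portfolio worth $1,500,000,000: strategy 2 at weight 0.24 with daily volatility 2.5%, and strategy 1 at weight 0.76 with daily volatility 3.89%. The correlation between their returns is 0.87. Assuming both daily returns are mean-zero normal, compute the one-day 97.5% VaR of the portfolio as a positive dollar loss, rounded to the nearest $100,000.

$102,600,000

σ_p² = 0.24²·2.5² + 0.76²·3.89² + 2·0.87·0.24·0.76·2.5·3.89 = 12.1868 (%²).
σ_p = √12.1868 = 3.491%.
At 97.5%, z = 1.960.
VaR = 1.960 × 3.491% = 6.842%; on $1,500,000,000 that is $102,630,000.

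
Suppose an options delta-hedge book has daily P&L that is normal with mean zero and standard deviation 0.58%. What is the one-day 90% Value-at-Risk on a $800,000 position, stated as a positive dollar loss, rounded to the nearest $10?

$5,950

At 90% one-sided, z = 1.282.
VaR = z·σ = 1.282 × 0.58% = 0.744%.
On $800,000: 0.00744 × $800,000 = $5,952.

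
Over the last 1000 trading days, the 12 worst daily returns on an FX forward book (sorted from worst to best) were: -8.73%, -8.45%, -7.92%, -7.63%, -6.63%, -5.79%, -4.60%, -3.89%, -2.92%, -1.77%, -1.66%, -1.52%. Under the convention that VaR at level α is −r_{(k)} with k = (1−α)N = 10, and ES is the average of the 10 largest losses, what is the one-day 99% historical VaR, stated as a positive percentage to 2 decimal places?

1.77%

k = 10; the 10th lowest return is -1.77%, so VaR = 1.77%.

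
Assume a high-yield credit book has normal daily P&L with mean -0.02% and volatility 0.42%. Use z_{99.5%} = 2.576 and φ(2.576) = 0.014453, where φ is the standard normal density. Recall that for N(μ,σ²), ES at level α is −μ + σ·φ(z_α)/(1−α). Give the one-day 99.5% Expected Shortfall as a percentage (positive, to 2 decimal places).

Tail multiplier: φ(z)/(1−α) = 0.014453 / 0.005 = 2.891.
ES = −(-0.02%) + 0.42% × 2.891 = 1.234%.

1.23%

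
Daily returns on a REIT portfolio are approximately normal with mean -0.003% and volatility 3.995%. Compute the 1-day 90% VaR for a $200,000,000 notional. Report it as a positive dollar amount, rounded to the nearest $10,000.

$10,250,000

At 90% one-sided, z = 1.282.
VaR = −μ + z·σ = −(-0.003%) + 1.282 × 3.995% = 5.125%.
On $200,000,000: 0.05125 × $200,000,000 = $10,250,000.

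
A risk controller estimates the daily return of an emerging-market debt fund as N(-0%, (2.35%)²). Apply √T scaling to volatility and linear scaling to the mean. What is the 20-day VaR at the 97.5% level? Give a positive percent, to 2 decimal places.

At 97.5%, z = 1.960.
σ_{20d} = 2.35% × √20 = 10.510%.
VaR = 1.960 × 10.510% = 20.600%.

20.60%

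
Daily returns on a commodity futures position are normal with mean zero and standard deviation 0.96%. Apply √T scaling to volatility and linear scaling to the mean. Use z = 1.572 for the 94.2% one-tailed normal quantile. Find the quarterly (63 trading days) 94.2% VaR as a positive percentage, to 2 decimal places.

σ_{63d} = 0.96% × √63 = 7.620%.
VaR = 1.572 × 7.620% = 11.979%.

11.98%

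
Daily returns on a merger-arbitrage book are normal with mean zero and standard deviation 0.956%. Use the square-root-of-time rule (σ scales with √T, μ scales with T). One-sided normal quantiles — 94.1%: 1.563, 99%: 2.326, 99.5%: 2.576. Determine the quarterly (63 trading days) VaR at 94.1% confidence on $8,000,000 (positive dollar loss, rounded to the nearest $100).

$948,800

σ_{63d} = 0.956% × √63 = 7.588%.
VaR = 1.563 × 7.588% = 11.860%.
On $8,000,000: 0.11860 × $8,000,000 = $948,800.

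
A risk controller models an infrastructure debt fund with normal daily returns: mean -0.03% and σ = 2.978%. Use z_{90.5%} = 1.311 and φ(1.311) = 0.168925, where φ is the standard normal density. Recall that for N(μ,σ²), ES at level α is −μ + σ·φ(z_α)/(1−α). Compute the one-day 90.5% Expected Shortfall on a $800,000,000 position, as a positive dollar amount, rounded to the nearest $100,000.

Tail multiplier: φ(z)/(1−α) = 0.168925 / 0.095 = 1.778.
ES = −(-0.03%) + 2.978% × 1.778 = 5.325%.
On $800,000,000: 0.05325 × $800,000,000 = $42,600,000.

$42,600,000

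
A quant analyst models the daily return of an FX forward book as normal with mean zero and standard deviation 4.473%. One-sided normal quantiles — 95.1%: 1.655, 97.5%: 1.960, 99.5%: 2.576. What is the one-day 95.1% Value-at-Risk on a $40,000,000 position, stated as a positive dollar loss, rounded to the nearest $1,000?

$2,961,000

VaR = z·σ = 1.655 × 4.473% = 7.403%.
On $40,000,000: 0.07403 × $40,000,000 = $2,961,200.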